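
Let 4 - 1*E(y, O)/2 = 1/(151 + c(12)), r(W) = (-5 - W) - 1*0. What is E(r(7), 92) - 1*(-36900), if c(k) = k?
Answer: 6016002/163 ≈ 36908.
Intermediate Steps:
r(W) = -5 - W (r(W) = (-5 - W) + 0 = -5 - W)
E(y, O) = 1302/163 (E(y, O) = 8 - 2/(151 + 12) = 8 - 2/163 = 1302/163)
E(r(7), 92) - 1*(-36900) = 1302/163 - 1*(-36900) = 1302/163 + 36900 = 6016002/163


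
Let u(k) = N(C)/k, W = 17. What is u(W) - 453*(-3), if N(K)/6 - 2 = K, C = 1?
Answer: 23121/17 ≈ 1360.1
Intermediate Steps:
N(K) = 12 + 6*K
u(k) = 18/k (u(k) = (12 + 6*1)/k = (12 + 6)/k = 18/k)
u(W) - 453*(-3) = 18/17 - 453*(-3) = 18*(1/17) + 1359 = 18/17 + 1359 = 23121/17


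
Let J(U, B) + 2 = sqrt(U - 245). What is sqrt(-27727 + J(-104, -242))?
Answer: sqrt(-27729 + I*sqrt(349)) ≈ 0.0561 + 166.52*I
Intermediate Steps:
J(U, B) = -2 + sqrt(-245 + U) (J(U, B) = -2 + sqrt(U - 245) = -2 + sqrt(-245 + U))
sqrt(-27727 + J(-104, -242)) = sqrt(-27727 + (-2 + sqrt(-245 - 104))) = sqrt(-27727 + (-2 + sqrt(-349))) = sqrt(-27727 + (-2 + I*sqrt(349))) = sqrt(-27729 + I*sqrt(349))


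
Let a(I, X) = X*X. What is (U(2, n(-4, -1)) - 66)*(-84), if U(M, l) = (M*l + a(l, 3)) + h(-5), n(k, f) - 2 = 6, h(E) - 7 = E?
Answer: 3276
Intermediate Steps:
a(I, X) = X²
h(E) = 7 + E
n(k, f) = 8 (n(k, f) = 2 + 6 = 8)
U(M, l) = 11 + M*l (U(M, l) = (M*l + 3²) + (7 - 5) = (M*l + 9) + 2 = (9 + M*l) + 2 = 11 + M*l)
(U(2, n(-4, -1)) - 66)*(-84) = ((11 + 2*8) - 66)*(-84) = ((11 + 16) - 66)*(-84) = (27 - 66)*(-84) = -39*(-84) = 3276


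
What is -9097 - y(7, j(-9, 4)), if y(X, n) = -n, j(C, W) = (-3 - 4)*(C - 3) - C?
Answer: -9004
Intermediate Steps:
j(C, W) = 21 - 8*C (j(C, W) = -7*(-3 + C) - C = (21 - 7*C) - C = 21 - 8*C)
-9097 - y(7, j(-9, 4)) = -9097 - (-1)*(21 - 8*(-9)) = -9097 - (-1)*(21 + 72) = -9097 - (-1)*93 = -9097 - 1*(-93) = -9097 + 93 = -9004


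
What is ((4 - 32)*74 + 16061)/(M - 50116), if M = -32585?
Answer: -4663/27567 ≈ -0.16915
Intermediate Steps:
((4 - 32)*74 + 16061)/(M - 50116) = ((4 - 32)*74 + 16061)/(-32585 - 50116) = (-28*74 + 16061)/(-82701) = (-2072 + 16061)*(-1/82701) = 13989*(-1/82701) = -4663/27567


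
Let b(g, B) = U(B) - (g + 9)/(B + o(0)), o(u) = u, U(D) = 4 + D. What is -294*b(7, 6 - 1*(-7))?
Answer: -60270/13 ≈ -4636.2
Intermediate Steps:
b(g, B) = 4 + B - (9 + g)/B (b(g, B) = (4 + B) - (g + 9)/(B + 0) = (4 + B) - (9 + g)/B = 4 + B - (9 + g)/B)
-294*b(7, 6 - 1*(-7)) = -294*(-9 - 1*7 + (6 - 1*(-7))*(4 + (6 - 1*(-7))))/(6 - 1*(-7)) = -294*(-9 - 7 + (6 + 7)*(4 + (6 + 7)))/(6 + 7) = -294*(-9 - 7 + 13*(4 + 13))/13 = -294*(-9 - 7 + 13*17)/13 = -294*(-9 - 7 + 221)/13 = -294*205/13 = -60270/13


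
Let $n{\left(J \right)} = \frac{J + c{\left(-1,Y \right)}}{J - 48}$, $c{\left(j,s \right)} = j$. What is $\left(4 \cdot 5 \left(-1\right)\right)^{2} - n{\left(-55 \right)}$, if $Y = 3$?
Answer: $\frac{41144}{103} \approx 399.46$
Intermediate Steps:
$n{\left(J \right)} = \frac{-1 + J}{-48 + J}$ ($n{\left(J \right)} = \frac{J - 1}{J - 48} = \frac{-1 + J}{-48 + J}$)
$\left(4 \cdot 5 \left(-1\right)\right)^{2} - n{\left(-55 \right)} = \left(4 \cdot 5 \left(-1\right)\right)^{2} - \frac{-1 - 55}{-48 - 55} = \left(20 \left(-1\right)\right)^{2} - \frac{1}{-103} \left(-56\right) = \left(-20\right)^{2} - \left(- \frac{1}{103}\right) \left(-56\right) = 400 - \frac{56}{103} = \frac{41144}{103}$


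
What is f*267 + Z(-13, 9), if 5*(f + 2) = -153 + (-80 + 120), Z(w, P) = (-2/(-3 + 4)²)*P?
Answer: -32931/5 ≈ -6586.2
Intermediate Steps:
Z(w, P) = -2*P (Z(w, P) = (-2/(1²))*P = (-2/1)*P = (-2*1)*P = -2*P)
f = -123/5 (f = -2 + (-153 + (-80 + 120))/5 = -2 + (-153 + 40)/5 = -2 + (⅕)*(-113) = -2 - 113/5 = -123/5 ≈ -24.600)
f*267 + Z(-13, 9) = -123/5*267 - 2*9 = -32841/5 - 18 = -32931/5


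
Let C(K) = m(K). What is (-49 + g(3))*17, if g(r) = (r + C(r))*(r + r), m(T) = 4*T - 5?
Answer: 187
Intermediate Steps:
m(T) = -5 + 4*T
C(K) = -5 + 4*K
g(r) = 2*r*(-5 + 5*r) (g(r) = (r + (-5 + 4*r))*(r + r) = (-5 + 5*r)*(2*r) = 2*r*(-5 + 5*r))
(-49 + g(3))*17 = (-49 + 10*3*(-1 + 3))*17 = (-49 + 10*3*2)*17 = (-49 + 60)*17 = 11*17 = 187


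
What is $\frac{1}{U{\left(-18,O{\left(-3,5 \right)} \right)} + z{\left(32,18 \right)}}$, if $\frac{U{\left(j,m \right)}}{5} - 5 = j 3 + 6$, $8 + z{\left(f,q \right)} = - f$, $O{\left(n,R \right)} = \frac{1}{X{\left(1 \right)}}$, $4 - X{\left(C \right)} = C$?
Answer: $- \frac{1}{255} \approx -0.0039216$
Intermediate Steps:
$X{\left(C \right)} = 4 - C$
$O{\left(n,R \right)} = \frac{1}{3}$ ($O{\left(n,R \right)} = \frac{1}{4 - 1} = \frac{1}{3}$)
$z{\left(f,q \right)} = -8 - f$
$U{\left(j,m \right)} = 55 + 15 j$ ($U{\left(j,m \right)} = 25 + 5 \left(j 3 + 6\right) = 25 + 5 \left(3 j + 6\right) = 25 + 5 \left(6 + 3 j\right) = 25 + \left(30 + 15 j\right) = 55 + 15 j$)
$\frac{1}{U{\left(-18,O{\left(-3,5 \right)} \right)} + z{\left(32,18 \right)}} = \frac{1}{\left(55 + 15 \left(-18\right)\right) - 40} = \frac{1}{\left(55 - 270\right) - 40} = \frac{1}{-215 - 40} = \frac{1}{-255} = - \frac{1}{255}$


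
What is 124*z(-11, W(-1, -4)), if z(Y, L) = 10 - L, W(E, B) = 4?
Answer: 744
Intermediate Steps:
124*z(-11, W(-1, -4)) = 124*(10 - 1*4) = 124*(10 - 4) = 124*6 = 744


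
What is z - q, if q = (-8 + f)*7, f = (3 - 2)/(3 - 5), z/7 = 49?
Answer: 805/2 ≈ 402.50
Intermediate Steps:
z = 343 (z = 7*49 = 343)
f = -½ (f = 1/(-2) = 1*(-½) = -½ ≈ -0.50000)
q = -119/2 (q = (-8 - ½)*7 = -17/2*7 = -119/2 ≈ -59.500)
z - q = 343 - 1*(-119/2) = 343 + 119/2 = 805/2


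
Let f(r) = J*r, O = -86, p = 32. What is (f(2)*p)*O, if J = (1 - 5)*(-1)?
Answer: -22016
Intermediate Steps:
J = 4 (J = -4*(-1) = 4)
f(r) = 4*r
(f(2)*p)*O = ((4*2)*32)*(-86) = (8*32)*(-86) = 256*(-86) = -22016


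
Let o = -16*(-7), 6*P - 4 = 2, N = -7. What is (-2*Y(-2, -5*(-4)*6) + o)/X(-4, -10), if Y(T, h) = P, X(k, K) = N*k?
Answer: 55/14 ≈ 3.9286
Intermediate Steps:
X(k, K) = -7*k
P = 1 (P = ⅔ + (⅙)*2 = ⅔ + ⅓ = 1)
o = 112
Y(T, h) = 1
(-2*Y(-2, -5*(-4)*6) + o)/X(-4, -10) = (-2*1 + 112)/((-7*(-4))) = (-2 + 112)/28 = 110*(1/28) = 55/14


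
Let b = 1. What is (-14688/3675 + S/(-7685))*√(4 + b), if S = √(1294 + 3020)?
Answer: √5*(-7525152 - 245*√4314)/1882825 ≈ -8.9561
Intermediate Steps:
S = √4314 ≈ 65.681
(-14688/3675 + S/(-7685))*√(4 + b) = (-14688/3675 + √4314/(-7685))*√(4 + 1) = (-14688*1/3675 + √4314*(-1/7685))*√5 = (-4896/1225 - √4314/7685)*√5 = √5*(-4896/1225 - √4314/7685)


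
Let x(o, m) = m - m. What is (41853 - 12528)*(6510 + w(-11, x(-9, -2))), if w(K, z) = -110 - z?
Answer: 187680000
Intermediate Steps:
x(o, m) = 0
(41853 - 12528)*(6510 + w(-11, x(-9, -2))) = (41853 - 12528)*(6510 + (-110 - 1*0)) = 29325*(6510 + (-110 + 0)) = 29325*(6510 - 110) = 29325*6400 = 187680000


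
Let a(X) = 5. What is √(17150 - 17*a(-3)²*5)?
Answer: 5*√601 ≈ 122.58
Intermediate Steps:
√(17150 - 17*a(-3)²*5) = √(17150 - 17*5²*5) = √(17150 - 17*25*5) = √(17150 - 425*5) = √(17150 - 2125) = √15025 = 5*√601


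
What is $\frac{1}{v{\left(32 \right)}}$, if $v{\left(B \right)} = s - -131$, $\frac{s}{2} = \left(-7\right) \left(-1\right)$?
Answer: $\frac{1}{145} \approx 0.0068966$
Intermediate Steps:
$s = 14$ ($s = 2 \left(\left(-7\right) \left(-1\right)\right) = 2 \cdot 7 = 14$)
$v{\left(B \right)} = 145$ ($v{\left(B \right)} = 14 - -131 = 14 + 131 = 145$)
$\frac{1}{v{\left(32 \right)}} = \frac{1}{145}$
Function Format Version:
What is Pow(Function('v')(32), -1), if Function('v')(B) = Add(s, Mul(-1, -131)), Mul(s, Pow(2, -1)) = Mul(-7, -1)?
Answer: Rational(1, 145) ≈ 0.0068966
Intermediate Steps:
s = 14 (s = Mul(2, Mul(-7, -1)) = Mul(2, 7) = 14)
Function('v')(B) = 145 (Function('v')(B) = Add(14, Mul(-1, -131)) = Add(14, 131) = 145)
Pow(Function('v')(32), -1) = Pow(145, -1) = Rational(1, 145)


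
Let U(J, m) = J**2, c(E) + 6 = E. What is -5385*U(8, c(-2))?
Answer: -344640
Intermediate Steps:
c(E) = -6 + E
-5385*U(8, c(-2)) = -5385*8**2 = -5385*64 = -344640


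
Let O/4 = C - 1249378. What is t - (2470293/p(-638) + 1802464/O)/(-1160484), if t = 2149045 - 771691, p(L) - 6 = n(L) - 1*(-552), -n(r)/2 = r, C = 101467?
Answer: 480722269066783761749/349018675418088 ≈ 1.3774e+6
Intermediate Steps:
n(r) = -2*r
p(L) = 558 - 2*L (p(L) = 6 + (-2*L - 1*(-552)) = 6 + (-2*L + 552) = 6 + (552 - 2*L) = 558 - 2*L)
t = 1377354
O = -4591644 (O = 4*(101467 - 1249378) = 4*(-1147911) = -4591644)
t - (2470293/p(-638) + 1802464/O)/(-1160484) = 1377354 - (2470293/(558 - 2*(-638)) + 1802464/(-4591644))/(-1160484) = 1377354 - (2470293/(558 + 1276) + 1802464*(-1/4591644))*(-1)/1160484 = 1377354 - (2470293/1834 - 450616/1147911)*(-1)/1160484 = 1377354 - (2470293*(1/1834) - 450616/1147911)*(-1)/1160484 = 1377354 - (352899/262 - 450616/1147911)*(-1)/1160484 = 1377354 - 404978582597*(-1)/(300752682*1160484) = 1377354 - 1*(-404978582597/349018675418088) = 1377354 + 404978582597/349018675418088 = 480722269066783761749/349018675418088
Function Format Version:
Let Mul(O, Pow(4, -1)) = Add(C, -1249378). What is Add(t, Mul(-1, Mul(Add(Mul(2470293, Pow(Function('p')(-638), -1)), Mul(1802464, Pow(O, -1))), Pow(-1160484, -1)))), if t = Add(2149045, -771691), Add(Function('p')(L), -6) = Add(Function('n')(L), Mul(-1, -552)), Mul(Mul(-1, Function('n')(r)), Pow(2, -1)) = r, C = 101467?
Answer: Rational(480722269066783761749, 349018675418088) ≈ 1.3774e+6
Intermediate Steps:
Function('n')(r) = Mul(-2, r)
Function('p')(L) = Add(558, Mul(-2, L)) (Function('p')(L) = Add(6, Add(Mul(-2, L), Mul(-1, -552))) = Add(6, Add(Mul(-2, L), 552)) = Add(6, Add(552, Mul(-2, L))) = Add(558, Mul(-2, L)))
t = 1377354
O = -4591644 (O = Mul(4, Add(101467, -1249378)) = Mul(4, -1147911) = -4591644)
Add(t, Mul(-1, Mul(Add(Mul(2470293, Pow(Function('p')(-638), -1)), Mul(1802464, Pow(O, -1))), Pow(-1160484, -1)))) = Add(1377354, Mul(-1, Mul(Add(Mul(2470293, Pow(Add(558, Mul(-2, -638)), -1)), Mul(1802464, Pow(-4591644, -1))), Pow(-1160484, -1)))) = Add(1377354, Mul(-1, Mul(Add(Mul(2470293, Pow(Add(558, 1276), -1)), Mul(1802464, Rational(-1, 4591644))), Rational(-1, 1160484)))) = Add(1377354, Mul(-1, Mul(Add(Mul(2470293, Pow(1834, -1)), Rational(-450616, 1147911)), Rational(-1, 1160484)))) = Add(1377354, Mul(-1, Mul(Add(Mul(2470293, Rational(1, 1834)), Rational(-450616, 1147911)), Rational(-1, 1160484)))) = Add(1377354, Mul(-1, Mul(Add(Rational(352899, 262), Rational(-450616, 1147911)), Rational(-1, 1160484)))) = Add(1377354, Mul(-1, Mul(Rational(404978582597, 300752682), Rational(-1, 1160484)))) = Add(1377354, Mul(-1, Rational(-404978582597, 349018675418088))) = Add(1377354, Rational(404978582597, 349018675418088)) = Rational(480722269066783761749, 349018675418088)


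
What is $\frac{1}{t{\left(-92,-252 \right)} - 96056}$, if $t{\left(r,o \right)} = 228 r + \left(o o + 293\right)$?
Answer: $- \frac{1}{53235} \approx -1.8785 \cdot 10^{-5}$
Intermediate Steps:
$t{\left(r,o \right)} = 293 + o^{2} + 228 r$ ($t{\left(r,o \right)} = 228 r + \left(o^{2} + 293\right) = 228 r + \left(293 + o^{2}\right) = 293 + o^{2} + 228 r$)
$\frac{1}{t{\left(-92,-252 \right)} - 96056} = \frac{1}{\left(293 + \left(-252\right)^{2} + 228 \left(-92\right)\right) - 96056} = \frac{1}{\left(293 + 63504 - 20976\right) - 96056} = \frac{1}{42821 - 96056} = \frac{1}{-53235} = - \frac{1}{53235}$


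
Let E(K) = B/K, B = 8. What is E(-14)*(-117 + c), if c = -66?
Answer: 732/7 ≈ 104.57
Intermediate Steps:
E(K) = 8/K
E(-14)*(-117 + c) = (8/(-14))*(-117 - 66) = (8*(-1/14))*(-183) = -4/7*(-183) = 732/7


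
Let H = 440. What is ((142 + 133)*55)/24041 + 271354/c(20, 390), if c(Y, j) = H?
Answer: 3265138257/5289020 ≈ 617.34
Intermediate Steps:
c(Y, j) = 440
((142 + 133)*55)/24041 + 271354/c(20, 390) = ((142 + 133)*55)/24041 + 271354/440 = (275*55)*(1/24041) + 271354*(1/440) = 15125*(1/24041) + 135677/220 = 15125/24041 + 135677/220 = 3265138257/5289020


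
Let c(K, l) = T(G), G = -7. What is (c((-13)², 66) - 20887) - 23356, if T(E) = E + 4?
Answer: -44246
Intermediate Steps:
T(E) = 4 + E
c(K, l) = -3 (c(K, l) = 4 - 7 = -3)
(c((-13)², 66) - 20887) - 23356 = (-3 - 20887) - 23356 = -20890 - 23356 = -44246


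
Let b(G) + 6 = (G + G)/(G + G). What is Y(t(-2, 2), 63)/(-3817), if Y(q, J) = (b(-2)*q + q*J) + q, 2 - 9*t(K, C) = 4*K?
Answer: -590/34353 ≈ -0.017175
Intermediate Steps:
t(K, C) = 2/9 - 4*K/9
b(G) = -5 (b(G) = -6 + (G + G)/(G + G) = -6 + (2*G)/((2*G)) = -6 + (2*G)*(1/(2*G)) = -6 + 1 = -5)
Y(q, J) = -4*q + J*q (Y(q, J) = (-5*q + q*J) + q = (-5*q + J*q) + q = -4*q + J*q)
Y(t(-2, 2), 63)/(-3817) = ((2/9 - 4/9*(-2))*(-4 + 63))/(-3817) = ((2/9 + 8/9)*59)*(-1/3817) = ((10/9)*59)*(-1/3817) = (590/9)*(-1/3817) = -590/34353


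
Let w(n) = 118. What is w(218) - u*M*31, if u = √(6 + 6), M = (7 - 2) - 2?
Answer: 118 - 186*√3 ≈ -204.16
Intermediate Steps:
M = 3 (M = 5 - 2 = 3)
u = 2*√3 (u = √12 = 2*√3 ≈ 3.4641)
w(218) - u*M*31 = 118 - (2*√3)*3*31 = 118 - 6*√3*31 = 118 - 186*√3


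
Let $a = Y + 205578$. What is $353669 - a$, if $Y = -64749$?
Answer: $212840$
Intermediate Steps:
$a = 140829$ ($a = -64749 + 205578 = 140829$)
$353669 - a = 353669 - 140829 = 212840$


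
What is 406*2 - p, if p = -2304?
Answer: 3116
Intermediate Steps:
406*2 - p = 406*2 - 1*(-2304) = 812 + 2304 = 3116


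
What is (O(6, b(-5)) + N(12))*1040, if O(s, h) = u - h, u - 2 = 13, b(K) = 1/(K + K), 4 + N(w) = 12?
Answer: 24024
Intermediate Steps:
N(w) = 8 (N(w) = -4 + 12 = 8)
b(K) = 1/(2*K)
u = 15 (u = 2 + 13 = 15)
O(s, h) = 15 - h
(O(6, b(-5)) + N(12))*1040 = ((15 - 1/(2*(-5))) + 8)*1040 = ((15 - (-1)/(2*5)) + 8)*1040 = ((15 - 1*(-⅒)) + 8)*1040 = ((15 + ⅒) + 8)*1040 = (151/10 + 8)*1040 = (231/10)*1040 = 24024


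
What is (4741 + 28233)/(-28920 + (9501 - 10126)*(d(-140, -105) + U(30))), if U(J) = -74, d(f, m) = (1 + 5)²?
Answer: -16487/2585 ≈ -6.3780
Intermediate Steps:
d(f, m) = 36 (d(f, m) = 6² = 36)
(4741 + 28233)/(-28920 + (9501 - 10126)*(d(-140, -105) + U(30))) = (4741 + 28233)/(-28920 + (9501 - 10126)*(36 - 74)) = 32974/(-28920 - 625*(-38)) = 32974/(-28920 + 23750) = 32974/(-5170) = 32974*(-1/5170) = -16487/2585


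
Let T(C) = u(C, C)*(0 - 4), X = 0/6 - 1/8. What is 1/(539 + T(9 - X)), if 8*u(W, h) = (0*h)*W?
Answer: 1/539 ≈ 0.0018553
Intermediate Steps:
u(W, h) = 0 (u(W, h) = ((0*h)*W)/8 = (0*W)/8 = (⅛)*0 = 0)
X = -⅛ (X = 0*(⅙) - 1*⅛ = 0 - ⅛ = -⅛ ≈ -0.12500)
T(C) = 0 (T(C) = 0*(0 - 4) = 0*(-4) = 0)
1/(539 + T(9 - X)) = 1/(539 + 0) = 1/539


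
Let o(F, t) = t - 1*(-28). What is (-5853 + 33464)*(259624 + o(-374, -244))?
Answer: 7162514288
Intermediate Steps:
o(F, t) = 28 + t (o(F, t) = t + 28 = 28 + t)
(-5853 + 33464)*(259624 + o(-374, -244)) = (-5853 + 33464)*(259624 + (28 - 244)) = 27611*(259624 - 216) = 27611*259408 = 7162514288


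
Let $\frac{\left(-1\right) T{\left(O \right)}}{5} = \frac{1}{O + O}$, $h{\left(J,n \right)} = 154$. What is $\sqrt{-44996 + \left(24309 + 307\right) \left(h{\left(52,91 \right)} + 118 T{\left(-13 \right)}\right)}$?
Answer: $\frac{6 \sqrt{20207057}}{13} \approx 2074.7$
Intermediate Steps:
$T{\left(O \right)} = - \frac{5}{2 O}$ ($T{\left(O \right)} = - \frac{5}{O + O} = - \frac{5}{2 O}$)
$\sqrt{-44996 + \left(24309 + 307\right) \left(h{\left(52,91 \right)} + 118 T{\left(-13 \right)}\right)} = \sqrt{-44996 + \left(24309 + 307\right) \left(154 + 118 \left(- \frac{5}{2 \left(-13\right)}\right)\right)} = \sqrt{-44996 + 24616 \left(154 + 118 \left(\left(- \frac{5}{2}\right) \left(- \frac{1}{13}\right)\right)\right)} = \sqrt{-44996 + 24616 \left(154 + 118 \cdot \frac{5}{26}\right)} = \sqrt{-44996 + 24616 \left(154 + \frac{295}{13}\right)} = \sqrt{-44996 + 24616 \cdot \frac{2297}{13}} = \sqrt{-44996 + \frac{56542952}{13}} = \sqrt{\frac{55958004}{13}} = \frac{6 \sqrt{20207057}}{13}$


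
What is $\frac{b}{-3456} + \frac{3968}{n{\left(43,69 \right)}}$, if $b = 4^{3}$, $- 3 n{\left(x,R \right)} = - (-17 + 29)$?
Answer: $\frac{53567}{54} \approx 991.98$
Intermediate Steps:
$n{\left(x,R \right)} = 4$ ($n{\left(x,R \right)} = - \frac{\left(-1\right) \left(-17 + 29\right)}{3} = - \frac{\left(-1\right) 12}{3} = \left(- \frac{1}{3}\right) \left(-12\right) = 4$)
$b = 64$
$\frac{b}{-3456} + \frac{3968}{n{\left(43,69 \right)}} = \frac{64}{-3456} + \frac{3968}{4} = 64 \left(- \frac{1}{3456}\right) + 3968 \cdot \frac{1}{4} = - \frac{1}{54} + 992 = \frac{53567}{54}$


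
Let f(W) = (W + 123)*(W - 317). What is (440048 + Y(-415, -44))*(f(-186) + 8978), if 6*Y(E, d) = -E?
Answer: 107389468901/6 ≈ 1.7898e+10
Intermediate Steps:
Y(E, d) = -E/6 (Y(E, d) = (-E)/6 = -E/6)
f(W) = (-317 + W)*(123 + W) (f(W) = (123 + W)*(-317 + W) = (-317 + W)*(123 + W))
(440048 + Y(-415, -44))*(f(-186) + 8978) = (440048 - ⅙*(-415))*((-38991 + (-186)² - 194*(-186)) + 8978) = (440048 + 415/6)*((-38991 + 34596 + 36084) + 8978) = 2640703*(31689 + 8978)/6 = (2640703/6)*40667 = 107389468901/6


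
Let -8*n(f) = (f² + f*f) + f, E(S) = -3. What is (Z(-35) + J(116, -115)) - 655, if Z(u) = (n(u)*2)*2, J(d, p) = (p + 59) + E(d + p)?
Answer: -3843/2 ≈ -1921.5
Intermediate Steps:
J(d, p) = 56 + p (J(d, p) = (p + 59) - 3 = (59 + p) - 3 = 56 + p)
n(f) = -f²/4 - f/8 (n(f) = -((f² + f*f) + f)/8 = -((f² + f²) + f)/8 = -(2*f² + f)/8 = -(f + 2*f²)/8 = -f²/4 - f/8)
Z(u) = -u*(1 + 2*u)/2 (Z(u) = (-u*(1 + 2*u)/8*2)*2 = -u*(1 + 2*u)/4*2 = -u*(1 + 2*u)/2)
(Z(-35) + J(116, -115)) - 655 = (-1*(-35)*(½ - 35) + (56 - 115)) - 655 = (-1*(-35)*(-69/2) - 59) - 655 = (-2415/2 - 59) - 655 = -2533/2 - 655 = -3843/2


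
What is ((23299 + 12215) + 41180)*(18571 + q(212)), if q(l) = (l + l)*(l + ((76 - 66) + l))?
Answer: 15537207378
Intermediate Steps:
q(l) = 2*l*(10 + 2*l) (q(l) = (2*l)*(l + (10 + l)) = (2*l)*(10 + 2*l) = 2*l*(10 + 2*l))
((23299 + 12215) + 41180)*(18571 + q(212)) = ((23299 + 12215) + 41180)*(18571 + 4*212*(5 + 212)) = (35514 + 41180)*(18571 + 4*212*217) = 76694*(18571 + 184016) = 76694*202587 = 15537207378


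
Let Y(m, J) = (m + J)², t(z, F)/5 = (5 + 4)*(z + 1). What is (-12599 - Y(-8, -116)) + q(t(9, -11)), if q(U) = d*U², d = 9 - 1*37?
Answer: -5697975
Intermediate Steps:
t(z, F) = 45 + 45*z (t(z, F) = 5*((5 + 4)*(z + 1)) = 5*(9*(1 + z)) = 5*(9 + 9*z) = 45 + 45*z)
Y(m, J) = (J + m)²
d = -28 (d = 9 - 37 = -28)
q(U) = -28*U²
(-12599 - Y(-8, -116)) + q(t(9, -11)) = (-12599 - (-116 - 8)²) - 28*(45 + 45*9)² = (-12599 - 1*(-124)²) - 28*(45 + 405)² = (-12599 - 1*15376) - 28*450² = (-12599 - 15376) - 28*202500 = -27975 - 5670000 = -5697975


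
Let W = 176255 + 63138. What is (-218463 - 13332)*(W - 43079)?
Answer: -45504603630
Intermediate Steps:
W = 239393
(-218463 - 13332)*(W - 43079) = (-218463 - 13332)*(239393 - 43079) = -231795*196314 = -45504603630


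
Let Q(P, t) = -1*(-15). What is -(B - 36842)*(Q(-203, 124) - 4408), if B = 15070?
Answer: -95644396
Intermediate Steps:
Q(P, t) = 15
-(B - 36842)*(Q(-203, 124) - 4408) = -(15070 - 36842)*(15 - 4408) = -(-21772)*(-4393) = -1*95644396 = -95644396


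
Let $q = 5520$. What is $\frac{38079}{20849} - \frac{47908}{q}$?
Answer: $- \frac{197159453}{28771620} \approx -6.8526$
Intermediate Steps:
$\frac{38079}{20849} - \frac{47908}{q} = \frac{38079}{20849} - \frac{47908}{5520} = 38079 \cdot \frac{1}{20849} - \frac{11977}{1380} = \frac{38079}{20849} - \frac{11977}{1380} = - \frac{197159453}{28771620}$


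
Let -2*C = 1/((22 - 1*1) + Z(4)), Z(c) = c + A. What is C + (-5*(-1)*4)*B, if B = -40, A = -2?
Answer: -36801/46 ≈ -800.02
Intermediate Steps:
Z(c) = -2 + c (Z(c) = c - 2 = -2 + c)
C = -1/46 (C = -1/(2*((22 - 1*1) + (-2 + 4))) = -1/(2*((22 - 1) + 2)) = -1/(2*(21 + 2)) = -½/23 = -½*1/23 = -1/46 ≈ -0.021739)
C + (-5*(-1)*4)*B = -1/46 + (-5*(-1)*4)*(-40) = -1/46 + (5*4)*(-40) = -1/46 + 20*(-40) = -1/46 - 800 = -36801/46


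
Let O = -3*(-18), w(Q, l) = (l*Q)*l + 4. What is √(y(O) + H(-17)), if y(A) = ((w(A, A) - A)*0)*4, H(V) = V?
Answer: I*√17 ≈ 4.1231*I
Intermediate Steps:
w(Q, l) = 4 + Q*l² (w(Q, l) = (Q*l)*l + 4 = Q*l² + 4 = 4 + Q*l²)
O = 54
y(A) = 0 (y(A) = (((4 + A*A²) - A)*0)*4 = (((4 + A³) - A)*0)*4 = ((4 + A³ - A)*0)*4 = 0*4 = 0)
√(y(O) + H(-17)) = √(0 - 17) = √(-17) = I*√17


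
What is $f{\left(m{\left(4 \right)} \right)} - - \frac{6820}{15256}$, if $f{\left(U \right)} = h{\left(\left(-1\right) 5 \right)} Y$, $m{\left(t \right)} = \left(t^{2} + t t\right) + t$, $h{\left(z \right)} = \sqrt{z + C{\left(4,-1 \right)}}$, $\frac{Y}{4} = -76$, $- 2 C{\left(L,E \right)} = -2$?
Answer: $\frac{1705}{3814} - 608 i \approx 0.44704 - 608.0 i$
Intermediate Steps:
$C{\left(L,E \right)} = 1$ ($C{\left(L,E \right)} = \left(- \frac{1}{2}\right) \left(-2\right) = 1$)
$Y = -304$ ($Y = 4 \left(-76\right) = -304$)
$h{\left(z \right)} = \sqrt{1 + z}$ ($h{\left(z \right)} = \sqrt{z + 1} = \sqrt{1 + z}$)
$m{\left(t \right)} = t + 2 t^{2}$ ($m{\left(t \right)} = \left(t^{2} + t^{2}\right) + t = 2 t^{2} + t = t + 2 t^{2}$)
$f{\left(U \right)} = - 608 i$ ($f{\left(U \right)} = \sqrt{1 - 5} \left(-304\right) = \sqrt{-4} \left(-304\right) = 2 i \left(-304\right) = - 608 i$)
$f{\left(m{\left(4 \right)} \right)} - - \frac{6820}{15256} = - 608 i - - \frac{6820}{15256} = - 608 i - \left(-6820\right) \frac{1}{15256} = - 608 i - - \frac{1705}{3814} = - 608 i + \frac{1705}{3814} = \frac{1705}{3814} - 608 i$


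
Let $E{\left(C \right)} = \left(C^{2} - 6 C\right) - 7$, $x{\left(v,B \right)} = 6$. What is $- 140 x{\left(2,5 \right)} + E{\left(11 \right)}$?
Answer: $-792$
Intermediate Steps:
$E{\left(C \right)} = -7 + C^{2} - 6 C$
$- 140 x{\left(2,5 \right)} + E{\left(11 \right)} = \left(-140\right) 6 - \left(73 - 121\right) = -840 - -48 = -840 + 48 = -792$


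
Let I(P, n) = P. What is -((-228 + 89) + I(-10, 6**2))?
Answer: 149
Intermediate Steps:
-((-228 + 89) + I(-10, 6**2)) = -((-228 + 89) - 10) = -(-139 - 10) = -1*(-149) = 149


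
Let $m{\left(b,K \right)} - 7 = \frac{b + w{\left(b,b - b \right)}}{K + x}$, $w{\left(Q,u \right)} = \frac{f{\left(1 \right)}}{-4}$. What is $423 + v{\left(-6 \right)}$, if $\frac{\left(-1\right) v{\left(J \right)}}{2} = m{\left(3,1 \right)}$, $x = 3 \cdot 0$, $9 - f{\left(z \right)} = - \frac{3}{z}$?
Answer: $409$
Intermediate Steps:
$f{\left(z \right)} = 9 + \frac{3}{z}$ ($f{\left(z \right)} = 9 - - \frac{3}{z} = 9 + \frac{3}{z}$)
$w{\left(Q,u \right)} = -3$ ($w{\left(Q,u \right)} = \frac{9 + \frac{3}{1}}{-4} = \left(9 + 3 \cdot 1\right) \left(- \frac{1}{4}\right) = \left(9 + 3\right) \left(- \frac{1}{4}\right) = 12 \left(- \frac{1}{4}\right) = -3$)
$x = 0$
$m{\left(b,K \right)} = 7 + \frac{-3 + b}{K}$ ($m{\left(b,K \right)} = 7 + \frac{b - 3}{K + 0} = 7 + \frac{-3 + b}{K}$)
$v{\left(J \right)} = -14$ ($v{\left(J \right)} = - 2 \frac{-3 + 3 + 7 \cdot 1}{1} = - 2 \cdot 1 \left(-3 + 3 + 7\right) = - 2 \cdot 1 \cdot 7 = \left(-2\right) 7 = -14$)
$423 + v{\left(-6 \right)} = 423 - 14 = 409$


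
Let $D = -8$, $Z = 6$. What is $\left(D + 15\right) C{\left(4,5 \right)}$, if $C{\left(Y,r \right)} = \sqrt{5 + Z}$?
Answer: $7 \sqrt{11} \approx 23.216$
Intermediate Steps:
$C{\left(Y,r \right)} = \sqrt{11}$ ($C{\left(Y,r \right)} = \sqrt{5 + 6} = \sqrt{11}$)
$\left(D + 15\right) C{\left(4,5 \right)} = \left(-8 + 15\right) \sqrt{11} = 7 \sqrt{11}$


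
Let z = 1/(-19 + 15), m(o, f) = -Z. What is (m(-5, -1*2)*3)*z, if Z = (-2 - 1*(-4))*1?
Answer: 3/2 ≈ 1.5000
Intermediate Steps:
Z = 2 (Z = (-2 + 4)*1 = 2*1 = 2)
m(o, f) = -2 (m(o, f) = -1*2 = -2)
z = -1/4 (z = 1/(-4) = -1/4 ≈ -0.25000)
(m(-5, -1*2)*3)*z = -2*3*(-1/4) = -6*(-1/4) = 3/2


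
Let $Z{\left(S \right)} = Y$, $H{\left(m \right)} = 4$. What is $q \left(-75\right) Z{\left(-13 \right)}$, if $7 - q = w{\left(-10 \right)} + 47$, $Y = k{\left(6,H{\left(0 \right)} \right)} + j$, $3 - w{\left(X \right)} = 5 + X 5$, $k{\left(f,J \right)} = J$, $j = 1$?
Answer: $33000$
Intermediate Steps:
$w{\left(X \right)} = -2 - 5 X$ ($w{\left(X \right)} = 3 - \left(5 + X 5\right) = 3 - \left(5 + 5 X\right) = -2 - 5 X$)
$Y = 5$ ($Y = 4 + 1 = 5$)
$Z{\left(S \right)} = 5$
$q = -88$ ($q = 7 - \left(\left(-2 - -50\right) + 47\right) = 7 - \left(\left(-2 + 50\right) + 47\right) = 7 - \left(48 + 47\right) = 7 - 95 = -88$)
$q \left(-75\right) Z{\left(-13 \right)} = \left(-88\right) \left(-75\right) 5 = 6600 \cdot 5 = 33000$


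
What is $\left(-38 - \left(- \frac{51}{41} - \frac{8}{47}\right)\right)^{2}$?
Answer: $\frac{4970391001}{3713329} \approx 1338.5$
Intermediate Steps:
$\left(-38 - \left(- \frac{51}{41} - \frac{8}{47}\right)\right)^{2} = \left(-38 - - \frac{2725}{1927}\right)^{2} = \left(-38 + \left(\frac{51}{41} + \frac{8}{47}\right)\right)^{2} = \left(-38 + \frac{2725}{1927}\right)^{2} = \left(- \frac{70501}{1927}\right)^{2} = \frac{4970391001}{3713329}$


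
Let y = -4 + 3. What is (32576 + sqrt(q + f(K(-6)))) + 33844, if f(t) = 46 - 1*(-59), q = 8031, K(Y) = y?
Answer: 66420 + 6*sqrt(226) ≈ 66510.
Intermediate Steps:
y = -1
K(Y) = -1
f(t) = 105 (f(t) = 46 + 59 = 105)
(32576 + sqrt(q + f(K(-6)))) + 33844 = (32576 + sqrt(8031 + 105)) + 33844 = (32576 + sqrt(8136)) + 33844 = (32576 + 6*sqrt(226)) + 33844 = 66420 + 6*sqrt(226)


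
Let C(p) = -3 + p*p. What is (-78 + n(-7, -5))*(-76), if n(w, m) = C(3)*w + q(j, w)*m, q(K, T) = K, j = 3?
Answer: 10260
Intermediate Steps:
C(p) = -3 + p²
n(w, m) = 3*m + 6*w (n(w, m) = (-3 + 3²)*w + 3*m = (-3 + 9)*w + 3*m = 6*w + 3*m = 3*m + 6*w)
(-78 + n(-7, -5))*(-76) = (-78 + (3*(-5) + 6*(-7)))*(-76) = (-78 + (-15 - 42))*(-76) = (-78 - 57)*(-76) = -135*(-76) = 10260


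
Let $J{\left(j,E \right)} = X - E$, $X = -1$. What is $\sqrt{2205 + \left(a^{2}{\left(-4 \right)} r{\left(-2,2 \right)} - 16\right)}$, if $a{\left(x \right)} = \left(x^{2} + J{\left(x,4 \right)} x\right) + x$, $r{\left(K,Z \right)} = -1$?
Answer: $\sqrt{1165} \approx 34.132$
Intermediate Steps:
$J{\left(j,E \right)} = -1 - E$
$a{\left(x \right)} = x^{2} - 4 x$ ($a{\left(x \right)} = \left(x^{2} + \left(-1 - 4\right) x\right) + x = \left(x^{2} - 5 x\right) + x = x^{2} - 4 x$)
$\sqrt{2205 + \left(a^{2}{\left(-4 \right)} r{\left(-2,2 \right)} - 16\right)} = \sqrt{2205 + \left(\left(- 4 \left(-4 - 4\right)\right)^{2} \left(-1\right) - 16\right)} = \sqrt{2205 + \left(\left(\left(-4\right) \left(-8\right)\right)^{2} \left(-1\right) - 16\right)} = \sqrt{2205 + \left(32^{2} \left(-1\right) - 16\right)} = \sqrt{2205 + \left(1024 \left(-1\right) - 16\right)} = \sqrt{2205 - 1040} = \sqrt{1165}$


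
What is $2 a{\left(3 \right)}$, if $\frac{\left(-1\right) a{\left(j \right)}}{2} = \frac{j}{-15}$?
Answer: $\frac{4}{5} \approx 0.8$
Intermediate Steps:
$a{\left(j \right)} = \frac{2 j}{15}$ ($a{\left(j \right)} = - 2 \frac{j}{-15} = - 2 j \left(- \frac{1}{15}\right) = - 2 \left(- \frac{j}{15}\right) = \frac{2 j}{15}$)
$2 a{\left(3 \right)} = 2 \cdot \frac{2}{15} \cdot 3 = 2 \cdot \frac{2}{5} = \frac{4}{5}$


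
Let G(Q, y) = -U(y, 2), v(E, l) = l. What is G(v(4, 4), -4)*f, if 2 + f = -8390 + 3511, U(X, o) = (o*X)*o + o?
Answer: -68334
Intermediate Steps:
U(X, o) = o + X*o**2 (U(X, o) = (X*o)*o + o = X*o**2 + o = o + X*o**2)
G(Q, y) = -2 - 4*y (G(Q, y) = -2*(1 + y*2) = -2*(1 + 2*y) = -(2 + 4*y) = -2 - 4*y)
f = -4881 (f = -2 + (-8390 + 3511) = -2 - 4879 = -4881)
G(v(4, 4), -4)*f = (-2 - 4*(-4))*(-4881) = (-2 + 16)*(-4881) = 14*(-4881) = -68334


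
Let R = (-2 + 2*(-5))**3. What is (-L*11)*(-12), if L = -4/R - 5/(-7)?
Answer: 23837/252 ≈ 94.591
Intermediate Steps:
R = -1728 (R = (-2 - 10)**3 = (-12)**3 = -1728)
L = 2167/3024 (L = -4/(-1728) - 5/(-7) = -4*(-1/1728) - 5*(-1/7) = 1/432 + 5/7 = 2167/3024 ≈ 0.71660)
(-L*11)*(-12) = (-1*2167/3024*11)*(-12) = -2167/3024*11*(-12) = -23837/3024*(-12) = 23837/252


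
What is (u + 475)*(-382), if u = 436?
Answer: -348002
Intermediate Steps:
(u + 475)*(-382) = (436 + 475)*(-382) = 911*(-382) = -348002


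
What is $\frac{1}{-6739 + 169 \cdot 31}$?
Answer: $- \frac{1}{1500} \approx -0.00066667$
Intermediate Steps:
$\frac{1}{-6739 + 169 \cdot 31} = \frac{1}{-6739 + 5239} = \frac{1}{-1500} = - \frac{1}{1500}$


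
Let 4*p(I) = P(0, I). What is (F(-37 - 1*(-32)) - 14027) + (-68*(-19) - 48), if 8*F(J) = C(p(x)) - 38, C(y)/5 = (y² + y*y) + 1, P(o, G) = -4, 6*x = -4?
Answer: -102287/8 ≈ -12786.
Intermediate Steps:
x = -⅔ (x = (⅙)*(-4) = -⅔ ≈ -0.66667)
p(I) = -1 (p(I) = (¼)*(-4) = -1)
C(y) = 5 + 10*y² (C(y) = 5*((y² + y*y) + 1) = 5*((y² + y²) + 1) = 5*(2*y² + 1) = 5*(1 + 2*y²) = 5 + 10*y²)
F(J) = -23/8 (F(J) = ((5 + 10*(-1)²) - 38)/8 = ((5 + 10*1) - 38)/8 = ((5 + 10) - 38)/8 = (15 - 38)/8 = (⅛)*(-23) = -23/8)
(F(-37 - 1*(-32)) - 14027) + (-68*(-19) - 48) = (-23/8 - 14027) + (-68*(-19) - 48) = -112239/8 + (1292 - 48) = -112239/8 + 1244 = -102287/8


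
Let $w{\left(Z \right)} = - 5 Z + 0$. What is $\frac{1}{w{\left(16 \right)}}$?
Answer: $- \frac{1}{80} \approx -0.0125$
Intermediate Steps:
$w{\left(Z \right)} = - 5 Z$
$\frac{1}{w{\left(16 \right)}} = \frac{1}{\left(-5\right) 16} = \frac{1}{-80} = - \frac{1}{80}$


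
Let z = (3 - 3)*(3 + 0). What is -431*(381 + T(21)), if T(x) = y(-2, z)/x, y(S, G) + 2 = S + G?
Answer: -3446707/21 ≈ -1.6413e+5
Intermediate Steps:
z = 0 (z = 0*3 = 0)
y(S, G) = -2 + G + S (y(S, G) = -2 + (S + G) = -2 + (G + S) = -2 + G + S)
T(x) = -4/x (T(x) = (-2 + 0 - 2)/x = -4/x)
-431*(381 + T(21)) = -431*(381 - 4/21) = -431*7997/21 = -3446707/21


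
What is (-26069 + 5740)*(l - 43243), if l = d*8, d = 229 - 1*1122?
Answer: 1024317323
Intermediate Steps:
d = -893 (d = 229 - 1122 = -893)
l = -7144 (l = -893*8 = -7144)
(-26069 + 5740)*(l - 43243) = (-26069 + 5740)*(-7144 - 43243) = -20329*(-50387) = 1024317323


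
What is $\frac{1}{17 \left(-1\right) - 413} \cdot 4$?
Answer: $- \frac{2}{215} \approx -0.0093023$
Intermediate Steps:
$\frac{1}{17 \left(-1\right) - 413} \cdot 4 = \frac{1}{-17 - 413} \cdot 4 = \frac{1}{-430} \cdot 4 = \left(- \frac{1}{430}\right) 4 = - \frac{2}{215}$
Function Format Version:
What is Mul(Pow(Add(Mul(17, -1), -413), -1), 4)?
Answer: Rational(-2, 215) ≈ -0.0093023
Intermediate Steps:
Mul(Pow(Add(Mul(17, -1), -413), -1), 4) = Mul(Pow(Add(-17, -413), -1), 4) = Mul(Pow(-430, -1), 4) = Mul(Rational(-1, 430), 4) = Rational(-2, 215)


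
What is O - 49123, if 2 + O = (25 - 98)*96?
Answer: -56133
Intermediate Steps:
O = -7010 (O = -2 + (25 - 98)*96 = -2 - 73*96 = -2 - 7008 = -7010)
O - 49123 = -7010 - 49123 = -56133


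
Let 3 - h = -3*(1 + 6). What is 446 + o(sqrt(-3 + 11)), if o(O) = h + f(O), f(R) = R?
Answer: 470 + 2*sqrt(2) ≈ 472.83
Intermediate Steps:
h = 24 (h = 3 - (-3)*(1 + 6) = 3 - (-3)*7 = 3 - 1*(-21) = 3 + 21 = 24)
o(O) = 24 + O
446 + o(sqrt(-3 + 11)) = 446 + (24 + sqrt(-3 + 11)) = 446 + (24 + sqrt(8)) = 446 + (24 + 2*sqrt(2)) = 470 + 2*sqrt(2)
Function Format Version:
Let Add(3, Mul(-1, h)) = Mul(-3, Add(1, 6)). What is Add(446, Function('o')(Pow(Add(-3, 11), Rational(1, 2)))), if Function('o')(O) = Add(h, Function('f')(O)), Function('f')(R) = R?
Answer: Add(470, Mul(2, Pow(2, Rational(1, 2)))) ≈ 472.83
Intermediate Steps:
h = 24 (h = Add(3, Mul(-1, Mul(-3, Add(1, 6)))) = Add(3, Mul(-1, Mul(-3, 7))) = Add(3, Mul(-1, -21)) = Add(3, 21) = 24)
Function('o')(O) = Add(24, O)
Add(446, Function('o')(Pow(Add(-3, 11), Rational(1, 2)))) = Add(446, Add(24, Pow(Add(-3, 11), Rational(1, 2)))) = Add(446, Add(24, Pow(8, Rational(1, 2)))) = Add(446, Add(24, Mul(2, Pow(2, Rational(1, 2))))) = Add(470, Mul(2, Pow(2, Rational(1, 2))))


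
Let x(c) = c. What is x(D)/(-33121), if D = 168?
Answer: -168/33121 ≈ -0.0050723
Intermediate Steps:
x(D)/(-33121) = 168/(-33121) = 168*(-1/33121) = -168/33121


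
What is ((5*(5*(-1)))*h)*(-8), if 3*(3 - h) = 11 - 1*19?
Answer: 3400/3 ≈ 1133.3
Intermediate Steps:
h = 17/3 (h = 3 - (11 - 1*19)/3 = 3 - (11 - 19)/3 = 3 - 1/3*(-8) = 3 + 8/3 = 17/3 ≈ 5.6667)
((5*(5*(-1)))*h)*(-8) = ((5*(5*(-1)))*(17/3))*(-8) = ((5*(-5))*(17/3))*(-8) = -25*17/3*(-8) = -425/3*(-8) = 3400/3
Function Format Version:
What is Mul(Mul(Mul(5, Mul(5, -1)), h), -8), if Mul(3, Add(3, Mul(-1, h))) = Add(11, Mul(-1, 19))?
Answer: Rational(3400, 3) ≈ 1133.3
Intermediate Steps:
h = Rational(17, 3) (h = Add(3, Mul(Rational(-1, 3), Add(11, Mul(-1, 19)))) = Add(3, Mul(Rational(-1, 3), Add(11, -19))) = Add(3, Mul(Rational(-1, 3), -8)) = Add(3, Rational(8, 3)) = Rational(17, 3) ≈ 5.6667)
Mul(Mul(Mul(5, Mul(5, -1)), h), -8) = Mul(Mul(Mul(5, Mul(5, -1)), Rational(17, 3)), -8) = Mul(Mul(Mul(5, -5), Rational(17, 3)), -8) = Mul(Mul(-25, Rational(17, 3)), -8) = Mul(Rational(-425, 3), -8) = Rational(3400, 3)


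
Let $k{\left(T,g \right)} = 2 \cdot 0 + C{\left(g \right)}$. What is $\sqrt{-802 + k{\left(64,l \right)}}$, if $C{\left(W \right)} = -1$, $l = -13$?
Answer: $i \sqrt{803} \approx 28.337 i$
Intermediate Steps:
$k{\left(T,g \right)} = -1$ ($k{\left(T,g \right)} = 2 \cdot 0 - 1 = 0 - 1 = -1$)
$\sqrt{-802 + k{\left(64,l \right)}} = \sqrt{-802 - 1} = \sqrt{-803} = i \sqrt{803}$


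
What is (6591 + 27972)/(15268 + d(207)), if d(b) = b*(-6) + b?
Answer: 34563/14233 ≈ 2.4284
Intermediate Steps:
d(b) = -5*b (d(b) = -6*b + b = -5*b)
(6591 + 27972)/(15268 + d(207)) = (6591 + 27972)/(15268 - 5*207) = 34563/(15268 - 1035) = 34563/14233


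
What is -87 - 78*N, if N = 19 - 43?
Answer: 1785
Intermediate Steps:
N = -24
-87 - 78*N = -87 - 78*(-24) = -87 + 1872 = 1785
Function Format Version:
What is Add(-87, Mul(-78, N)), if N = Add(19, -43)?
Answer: 1785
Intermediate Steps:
N = -24
Add(-87, Mul(-78, N)) = Add(-87, Mul(-78, -24)) = Add(-87, 1872) = 1785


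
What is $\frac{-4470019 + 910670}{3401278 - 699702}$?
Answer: $- \frac{3559349}{2701576} \approx -1.3175$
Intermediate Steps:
$\frac{-4470019 + 910670}{3401278 - 699702} = - \frac{3559349}{2701576}$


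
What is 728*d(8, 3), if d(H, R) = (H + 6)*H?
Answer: 81536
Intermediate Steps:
d(H, R) = H*(6 + H) (d(H, R) = (6 + H)*H = H*(6 + H))
728*d(8, 3) = 728*(8*(6 + 8)) = 728*(8*14) = 728*112 = 81536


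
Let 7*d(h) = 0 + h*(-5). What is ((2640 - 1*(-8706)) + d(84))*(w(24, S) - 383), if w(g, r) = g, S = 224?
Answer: -4051674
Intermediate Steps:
d(h) = -5*h/7 (d(h) = (0 + h*(-5))/7 = (0 - 5*h)/7 = (-5*h)/7 = -5*h/7)
((2640 - 1*(-8706)) + d(84))*(w(24, S) - 383) = ((2640 - 1*(-8706)) - 5/7*84)*(24 - 383) = ((2640 + 8706) - 60)*(-359) = (11346 - 60)*(-359) = 11286*(-359) = -4051674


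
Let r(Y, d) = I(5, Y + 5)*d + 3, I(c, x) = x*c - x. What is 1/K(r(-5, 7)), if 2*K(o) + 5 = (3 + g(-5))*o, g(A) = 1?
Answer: 2/7 ≈ 0.28571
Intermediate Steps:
I(c, x) = -x + c*x (I(c, x) = c*x - x = -x + c*x)
r(Y, d) = 3 + d*(20 + 4*Y) (r(Y, d) = ((Y + 5)*(-1 + 5))*d + 3 = ((5 + Y)*4)*d + 3 = (20 + 4*Y)*d + 3 = d*(20 + 4*Y) + 3 = 3 + d*(20 + 4*Y))
K(o) = -5/2 + 2*o (K(o) = -5/2 + ((3 + 1)*o)/2 = -5/2 + (4*o)/2 = -5/2 + 2*o)
1/K(r(-5, 7)) = 1/(-5/2 + 2*(3 + 4*7*(5 - 5))) = 1/(-5/2 + 2*(3 + 4*7*0)) = 1/(-5/2 + 2*(3 + 0)) = 1/(-5/2 + 2*3) = 1/(-5/2 + 6) = 1/(7/2) = 2/7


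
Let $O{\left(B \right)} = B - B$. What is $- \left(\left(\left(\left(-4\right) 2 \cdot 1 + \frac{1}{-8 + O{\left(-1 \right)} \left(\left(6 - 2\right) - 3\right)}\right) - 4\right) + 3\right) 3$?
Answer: $\frac{219}{8} \approx 27.375$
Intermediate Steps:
$O{\left(B \right)} = 0$
$- \left(\left(\left(\left(-4\right) 2 \cdot 1 + \frac{1}{-8 + O{\left(-1 \right)} \left(\left(6 - 2\right) - 3\right)}\right) - 4\right) + 3\right) 3 = - \left(\left(\left(\left(-4\right) 2 \cdot 1 + \frac{1}{-8 + 0 \left(\left(6 - 2\right) - 3\right)}\right) - 4\right) + 3\right) 3 = - \left(\left(\left(\left(-8\right) 1 + \frac{1}{-8 + 0 \left(4 - 3\right)}\right) - 4\right) + 3\right) 3 = - \left(\left(\left(-8 + \frac{1}{-8 + 0 \cdot 1}\right) - 4\right) + 3\right) 3 = - \left(\left(\left(-8 + \frac{1}{-8 + 0}\right) - 4\right) + 3\right) 3 = - \left(\left(\left(-8 + \frac{1}{-8}\right) - 4\right) + 3\right) 3 = - \left(\left(\left(-8 - \frac{1}{8}\right) - 4\right) + 3\right) 3 = - \left(\left(- \frac{65}{8} - 4\right) + 3\right) 3 = - \left(- \frac{97}{8} + 3\right) 3 = - \frac{\left(-73\right) 3}{8} = \left(-1\right) \left(- \frac{219}{8}\right) = \frac{219}{8}$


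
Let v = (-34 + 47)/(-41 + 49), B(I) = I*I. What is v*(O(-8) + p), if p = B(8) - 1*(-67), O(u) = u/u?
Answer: 429/2 ≈ 214.50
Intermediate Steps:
B(I) = I**2
v = 13/8 ≈ 1.6250
O(u) = 1
p = 131 (p = 8**2 - 1*(-67) = 64 + 67 = 131)
v*(O(-8) + p) = 13*(1 + 131)/8 = (13/8)*132 = 429/2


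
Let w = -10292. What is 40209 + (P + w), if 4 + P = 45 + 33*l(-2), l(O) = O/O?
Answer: 29991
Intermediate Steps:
l(O) = 1
P = 74 (P = -4 + (45 + 33*1) = -4 + (45 + 33) = -4 + 78 = 74)
40209 + (P + w) = 40209 + (74 - 10292) = 40209 - 10218 = 29991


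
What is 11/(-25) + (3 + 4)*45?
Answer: 7864/25 ≈ 314.56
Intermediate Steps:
11/(-25) + (3 + 4)*45 = 11*(-1/25) + 7*45 = -11/25 + 315 = 7864/25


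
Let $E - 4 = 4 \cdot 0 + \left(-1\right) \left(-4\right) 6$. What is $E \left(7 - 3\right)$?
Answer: $112$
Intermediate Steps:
$E = 28$ ($E = 4 + \left(4 \cdot 0 + \left(-1\right) \left(-4\right) 6\right) = 4 + \left(0 + 4 \cdot 6\right) = 4 + \left(0 + 24\right) = 4 + 24 = 28$)
$E \left(7 - 3\right) = 28 \left(7 - 3\right) = 28 \cdot 4 = 112$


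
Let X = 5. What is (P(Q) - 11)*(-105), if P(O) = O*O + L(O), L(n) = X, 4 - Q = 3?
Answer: 525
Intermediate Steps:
Q = 1 (Q = 4 - 1*3 = 4 - 3 = 1)
L(n) = 5
P(O) = 5 + O**2 (P(O) = O*O + 5 = O**2 + 5 = 5 + O**2)
(P(Q) - 11)*(-105) = ((5 + 1**2) - 11)*(-105) = ((5 + 1) - 11)*(-105) = (6 - 11)*(-105) = -5*(-105) = 525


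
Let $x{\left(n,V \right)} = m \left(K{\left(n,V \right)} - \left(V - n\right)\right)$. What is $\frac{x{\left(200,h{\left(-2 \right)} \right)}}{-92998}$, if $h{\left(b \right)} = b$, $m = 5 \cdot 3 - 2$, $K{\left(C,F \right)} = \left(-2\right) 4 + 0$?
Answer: $- \frac{1261}{46499} \approx -0.027119$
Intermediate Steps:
$K{\left(C,F \right)} = -8$ ($K{\left(C,F \right)} = -8 + 0 = -8$)
$m = 13$ ($m = 15 - 2 = 13$)
$x{\left(n,V \right)} = -104 - 13 V + 13 n$ ($x{\left(n,V \right)} = 13 \left(-8 - \left(V - n\right)\right) = 13 \left(-8 + n - V\right) = -104 - 13 V + 13 n$)
$\frac{x{\left(200,h{\left(-2 \right)} \right)}}{-92998} = \frac{-104 - -26 + 13 \cdot 200}{-92998} = \left(-104 + 26 + 2600\right) \left(- \frac{1}{92998}\right) = 2522 \left(- \frac{1}{92998}\right) = - \frac{1261}{46499}$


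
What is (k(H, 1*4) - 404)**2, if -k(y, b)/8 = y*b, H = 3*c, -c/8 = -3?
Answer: 7333264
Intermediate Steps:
c = 24 (c = -8*(-3) = 24)
H = 72 (H = 3*24 = 72)
k(y, b) = -8*b*y (k(y, b) = -8*y*b = -8*b*y)
(k(H, 1*4) - 404)**2 = (-8*1*4*72 - 404)**2 = (-8*4*72 - 404)**2 = (-2304 - 404)**2 = (-2708)**2 = 7333264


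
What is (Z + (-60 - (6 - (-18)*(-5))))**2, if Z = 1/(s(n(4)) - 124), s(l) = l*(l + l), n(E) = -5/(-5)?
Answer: 8567329/14884 ≈ 575.61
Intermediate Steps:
n(E) = 1 (n(E) = -5*(-1/5) = 1)
s(l) = 2*l**2 (s(l) = l*(2*l) = 2*l**2)
Z = -1/122 (Z = 1/(2*1**2 - 124) = 1/(2*1 - 124) = 1/(2 - 124) = 1/(-122) = -1/122 ≈ -0.0081967)
(Z + (-60 - (6 - (-18)*(-5))))**2 = (-1/122 + (-60 - (6 - (-18)*(-5))))**2 = (-1/122 + (-60 - (6 - 1*90)))**2 = (-1/122 + (-60 - (6 - 90)))**2 = (-1/122 + (-60 - 1*(-84)))**2 = (-1/122 + (-60 + 84))**2 = (-1/122 + 24)**2 = (2927/122)**2 = 8567329/14884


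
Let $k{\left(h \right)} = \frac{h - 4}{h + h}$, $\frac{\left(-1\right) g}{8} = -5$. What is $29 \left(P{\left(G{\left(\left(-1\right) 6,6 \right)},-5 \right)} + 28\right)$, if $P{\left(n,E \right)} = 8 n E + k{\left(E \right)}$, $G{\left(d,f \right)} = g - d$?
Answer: $- \frac{525219}{10} \approx -52522.0$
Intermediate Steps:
$g = 40$ ($g = \left(-8\right) \left(-5\right) = 40$)
$G{\left(d,f \right)} = 40 - d$
$k{\left(h \right)} = \frac{-4 + h}{2 h}$
$P{\left(n,E \right)} = \frac{-4 + E}{2 E} + 8 E n$ ($P{\left(n,E \right)} = 8 n E + \frac{-4 + E}{2 E} = 8 E n + \frac{-4 + E}{2 E} = \frac{-4 + E}{2 E} + 8 E n$)
$29 \left(P{\left(G{\left(\left(-1\right) 6,6 \right)},-5 \right)} + 28\right) = 29 \left(\left(\frac{1}{2} - \frac{2}{-5} + 8 \left(-5\right) \left(40 - \left(-1\right) 6\right)\right) + 28\right) = 29 \left(\left(\frac{1}{2} - - \frac{2}{5} + 8 \left(-5\right) \left(40 - -6\right)\right) + 28\right) = 29 \left(\left(\frac{1}{2} + \frac{2}{5} + 8 \left(-5\right) \left(40 + 6\right)\right) + 28\right) = 29 \left(\left(\frac{1}{2} + \frac{2}{5} + 8 \left(-5\right) 46\right) + 28\right) = 29 \left(\left(\frac{1}{2} + \frac{2}{5} - 1840\right) + 28\right) = 29 \left(- \frac{18391}{10} + 28\right) = 29 \left(- \frac{18111}{10}\right) = - \frac{525219}{10}$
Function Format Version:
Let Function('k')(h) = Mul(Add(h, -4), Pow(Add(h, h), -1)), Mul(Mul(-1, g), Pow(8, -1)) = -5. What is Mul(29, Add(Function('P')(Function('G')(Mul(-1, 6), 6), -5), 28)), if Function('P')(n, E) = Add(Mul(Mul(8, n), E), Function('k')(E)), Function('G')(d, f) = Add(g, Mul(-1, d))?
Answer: Rational(-525219, 10) ≈ -52522.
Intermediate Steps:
g = 40 (g = Mul(-8, -5) = 40)
Function('G')(d, f) = Add(40, Mul(-1, d))
Function('k')(h) = Mul(Rational(1, 2), Pow(h, -1), Add(-4, h)) (Function('k')(h) = Mul(Add(-4, h), Pow(Mul(2, h), -1)) = Mul(Add(-4, h), Mul(Rational(1, 2), Pow(h, -1))) = Mul(Rational(1, 2), Pow(h, -1), Add(-4, h)))
Function('P')(n, E) = Add(Mul(Rational(1, 2), Pow(E, -1), Add(-4, E)), Mul(8, E, n)) (Function('P')(n, E) = Add(Mul(Mul(8, n), E), Mul(Rational(1, 2), Pow(E, -1), Add(-4, E))) = Add(Mul(8, E, n), Mul(Rational(1, 2), Pow(E, -1), Add(-4, E))) = Add(Mul(Rational(1, 2), Pow(E, -1), Add(-4, E)), Mul(8, E, n)))
Mul(29, Add(Function('P')(Function('G')(Mul(-1, 6), 6), -5), 28)) = Mul(29, Add(Add(Rational(1, 2), Mul(-2, Pow(-5, -1)), Mul(8, -5, Add(40, Mul(-1, Mul(-1, 6))))), 28)) = Mul(29, Add(Add(Rational(1, 2), Mul(-2, Rational(-1, 5)), Mul(8, -5, Add(40, Mul(-1, -6)))), 28)) = Mul(29, Add(Add(Rational(1, 2), Rational(2, 5), Mul(8, -5, Add(40, 6))), 28)) = Mul(29, Add(Add(Rational(1, 2), Rational(2, 5), Mul(8, -5, 46)), 28)) = Mul(29, Add(Add(Rational(1, 2), Rational(2, 5), -1840), 28)) = Mul(29, Add(Rational(-18391, 10), 28)) = Mul(29, Rational(-18111, 10)) = Rational(-525219, 10)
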